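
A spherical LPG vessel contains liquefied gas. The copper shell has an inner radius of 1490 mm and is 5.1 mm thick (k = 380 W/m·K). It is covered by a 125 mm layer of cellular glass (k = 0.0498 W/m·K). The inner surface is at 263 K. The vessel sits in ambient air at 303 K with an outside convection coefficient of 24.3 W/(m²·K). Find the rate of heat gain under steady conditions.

Spherical conduction: R = (1/r_in − 1/r_out)/(4πk) per layer; series-sum.
R_copper shell = (1/1.49 − 1/1.4951)/(4π×380) = 4.794×10^-7 K/W
R_cellular glass = (1/1.4951 − 1/1.6201)/(4π×0.0498) = 0.08246 K/W
R_outer film = 1/(h·4πr_o²) = 1/(24.3×4π×1.6201²) = 0.001248 K/W
R_total = 0.08371 K/W
Q = ΔT/R_total = 40/0.08371

Q ≈ 478 W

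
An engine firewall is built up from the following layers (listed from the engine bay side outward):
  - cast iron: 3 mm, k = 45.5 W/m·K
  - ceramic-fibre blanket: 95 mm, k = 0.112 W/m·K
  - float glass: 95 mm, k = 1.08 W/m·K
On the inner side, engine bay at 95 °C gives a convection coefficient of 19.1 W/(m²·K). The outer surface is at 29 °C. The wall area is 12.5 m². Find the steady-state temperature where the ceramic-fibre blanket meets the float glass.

Series thermal resistances:
R_inner film = 1/(h_i·A) = 1/(19.1×12.5) = 0.004188 K/W
R_cast iron = L/(kA) = 0.003/(45.5×12.5) = 5.275×10^-6 K/W
R_ceramic-fibre blanket = L/(kA) = 0.095/(0.112×12.5) = 0.06786 K/W
R_float glass = L/(kA) = 0.095/(1.08×12.5) = 0.007037 K/W
R_total = 0.07909 K/W;  Q = ΔT/R_total = 66/0.07909 = 834.5 W
T_interface = T_inner − Q·ΣR(inner→interface) = 95 − 835×0.07205

T ≈ 34.9 °C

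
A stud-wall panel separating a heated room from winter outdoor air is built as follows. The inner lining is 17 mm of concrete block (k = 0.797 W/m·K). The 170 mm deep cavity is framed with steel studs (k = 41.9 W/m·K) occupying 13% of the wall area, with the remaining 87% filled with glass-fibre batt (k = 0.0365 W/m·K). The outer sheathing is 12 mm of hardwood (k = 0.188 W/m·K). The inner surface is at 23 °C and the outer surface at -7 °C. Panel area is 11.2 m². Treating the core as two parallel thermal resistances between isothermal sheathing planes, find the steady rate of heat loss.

Q ≈ 2890 W

Sheathing layers in series; stud and cavity paths in parallel between them.
R_inner = 0.017/(0.797×11.2) = 0.001904 K/W
R_stud  = 0.17/(41.9×0.13×11.2) = 0.002787 K/W
R_cav   = 0.17/(0.0365×0.87×11.2) = 0.478 K/W
1/R_core = 1/R_stud + 1/R_cav → R_core = 0.00277 K/W
R_outer = 0.012/(0.188×11.2) = 0.005699 K/W
R_total = 0.01037 K/W
Q = ΔT/R_total = 30/0.01037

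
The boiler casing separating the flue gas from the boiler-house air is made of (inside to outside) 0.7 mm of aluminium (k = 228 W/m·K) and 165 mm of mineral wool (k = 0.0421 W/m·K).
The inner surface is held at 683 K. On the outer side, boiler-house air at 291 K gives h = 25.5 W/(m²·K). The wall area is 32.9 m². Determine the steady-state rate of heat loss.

Using the resistance-network approach (series):
R_aluminium = L/(kA) = 0.0007/(228×32.9) = 9.332×10^-8 K/W
R_mineral wool = L/(kA) = 0.165/(0.0421×32.9) = 0.1191 K/W
R_outer film = 1/(h_o·A) = 1/(25.5×32.9) = 0.001192 K/W
R_total = 0.1203 K/W
Q = ΔT / R_total = 392 / 0.1203

Q ≈ 3260 W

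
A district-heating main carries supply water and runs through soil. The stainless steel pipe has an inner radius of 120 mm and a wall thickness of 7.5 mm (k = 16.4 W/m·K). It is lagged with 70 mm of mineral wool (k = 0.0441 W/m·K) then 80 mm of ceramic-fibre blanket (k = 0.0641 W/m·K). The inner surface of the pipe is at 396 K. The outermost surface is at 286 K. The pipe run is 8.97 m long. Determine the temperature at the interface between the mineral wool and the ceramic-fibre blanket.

Radial resistances (cylindrical: R_cond = ln(r_o/r_i)/(2πkL), R_conv = 1/(h·2πrL)):
R_stainless steel pipe wall = ln(127.5/120)/(2π×16.4×8.97) = 6.559×10^-5 K/W
R_mineral wool = ln(197.5/127.5)/(2π×0.0441×8.97) = 0.1761 K/W
R_ceramic-fibre blanket = ln(277.5/197.5)/(2π×0.0641×8.97) = 0.09414 K/W
R_total = 0.2703 K/W
Q = ΔT/R_total = 110/0.2703
Q = 407 W
T_interface = T_inner − Q·ΣR(inner→interface) = 396 − 407×0.1761

T ≈ 324 K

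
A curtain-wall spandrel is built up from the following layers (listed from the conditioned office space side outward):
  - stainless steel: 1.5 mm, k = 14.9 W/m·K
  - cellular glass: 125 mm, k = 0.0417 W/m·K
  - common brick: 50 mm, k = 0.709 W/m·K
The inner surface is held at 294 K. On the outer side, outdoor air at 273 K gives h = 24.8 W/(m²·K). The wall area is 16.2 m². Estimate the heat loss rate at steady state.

Treating each layer as a thermal resistance in series:
R_stainless steel = L/(kA) = 0.0015/(14.9×16.2) = 6.214×10^-6 K/W
R_cellular glass = L/(kA) = 0.125/(0.0417×16.2) = 0.185 K/W
R_common brick = L/(kA) = 0.05/(0.709×16.2) = 0.004353 K/W
R_outer film = 1/(h_o·A) = 1/(24.8×16.2) = 0.002489 K/W
R_total = 0.1919 K/W
Q = ΔT / R_total = 21 / 0.1919

Q ≈ 109 W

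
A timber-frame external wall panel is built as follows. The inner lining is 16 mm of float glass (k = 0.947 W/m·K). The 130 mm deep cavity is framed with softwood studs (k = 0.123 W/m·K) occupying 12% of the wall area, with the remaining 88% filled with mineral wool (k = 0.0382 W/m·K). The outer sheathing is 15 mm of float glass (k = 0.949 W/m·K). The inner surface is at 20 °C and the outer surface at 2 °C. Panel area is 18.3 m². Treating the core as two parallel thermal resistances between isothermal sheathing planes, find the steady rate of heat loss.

Sheathing layers in series; stud and cavity paths in parallel between them.
R_inner = 0.016/(0.947×18.3) = 9.232×10^-4 K/W
R_stud  = 0.13/(0.123×0.12×18.3) = 0.4813 K/W
R_cav   = 0.13/(0.0382×0.88×18.3) = 0.2113 K/W
1/R_core = 1/R_stud + 1/R_cav → R_core = 0.1468 K/W
R_outer = 0.015/(0.949×18.3) = 8.637×10^-4 K/W
R_total = 0.1486 K/W
Q = ΔT/R_total = 18/0.1486

Q ≈ 121 W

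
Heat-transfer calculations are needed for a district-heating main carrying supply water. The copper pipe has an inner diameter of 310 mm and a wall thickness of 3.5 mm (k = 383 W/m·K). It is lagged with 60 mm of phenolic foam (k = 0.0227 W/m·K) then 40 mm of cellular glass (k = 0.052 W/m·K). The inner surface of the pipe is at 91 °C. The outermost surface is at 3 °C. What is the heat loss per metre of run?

q′ ≈ 31.8 W/m

Radial resistances (cylindrical: R_cond = ln(r_o/r_i)/(2πkL), R_conv = 1/(h·2πrL)):
R_copper pipe wall = ln(158.5/155)/(2π×383×1) = 9.279×10^-6 K/W
R_phenolic foam = ln(218.5/158.5)/(2π×0.0227×1) = 2.251 K/W
R_cellular glass = ln(258.5/218.5)/(2π×0.052×1) = 0.5145 K/W
R_total = 2.765 K/W
Q = ΔT/R_total = 88/2.765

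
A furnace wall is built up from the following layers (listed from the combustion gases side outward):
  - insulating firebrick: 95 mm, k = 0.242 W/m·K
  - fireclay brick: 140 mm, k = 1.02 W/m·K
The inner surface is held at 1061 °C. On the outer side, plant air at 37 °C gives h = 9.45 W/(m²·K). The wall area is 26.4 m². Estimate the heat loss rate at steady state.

Q ≈ 42500 W

Using the resistance-network approach (series):
R_insulating firebrick = L/(kA) = 0.095/(0.242×26.4) = 0.01487 K/W
R_fireclay brick = L/(kA) = 0.14/(1.02×26.4) = 0.005199 K/W
R_outer film = 1/(h_o·A) = 1/(9.45×26.4) = 0.004008 K/W
R_total = 0.02408 K/W
Q = ΔT / R_total = 1024 / 0.02408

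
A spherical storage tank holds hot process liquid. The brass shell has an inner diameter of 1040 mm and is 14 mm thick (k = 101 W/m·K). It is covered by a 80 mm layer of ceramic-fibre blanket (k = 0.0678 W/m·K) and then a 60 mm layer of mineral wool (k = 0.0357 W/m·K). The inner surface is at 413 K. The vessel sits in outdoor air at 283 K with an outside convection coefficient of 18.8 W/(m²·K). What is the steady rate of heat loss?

Q ≈ 210 W

Spherical conduction: R = (1/r_in − 1/r_out)/(4πk) per layer; series-sum.
R_brass shell = (1/0.52 − 1/0.534)/(4π×101) = 3.972×10^-5 K/W
R_ceramic-fibre blanket = (1/0.534 − 1/0.614)/(4π×0.0678) = 0.2864 K/W
R_mineral wool = (1/0.614 − 1/0.674)/(4π×0.0357) = 0.3232 K/W
R_outer film = 1/(h·4πr_o²) = 1/(18.8×4π×0.674²) = 0.009318 K/W
R_total = 0.6189 K/W
Q = ΔT/R_total = 130/0.6189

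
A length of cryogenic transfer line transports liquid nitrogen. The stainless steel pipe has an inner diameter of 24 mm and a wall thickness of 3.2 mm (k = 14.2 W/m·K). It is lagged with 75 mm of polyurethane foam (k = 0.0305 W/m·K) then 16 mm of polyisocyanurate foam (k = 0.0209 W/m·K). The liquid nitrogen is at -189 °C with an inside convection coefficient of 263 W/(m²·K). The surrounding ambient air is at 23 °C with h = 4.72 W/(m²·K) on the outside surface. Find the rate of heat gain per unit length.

q′ ≈ 19.4 W/m

Per-layer cylindrical resistances, series-summed:
R_inner film = 1/(h_i·2πr₁L) = 1/(263×2π×0.012×1) = 0.05043 K/W
R_stainless steel pipe wall = ln(15.2/12)/(2π×14.2×1) = 0.002649 K/W
R_polyurethane foam = ln(90.2/15.2)/(2π×0.0305×1) = 9.292 K/W
R_polyisocyanurate foam = ln(106.2/90.2)/(2π×0.0209×1) = 1.244 K/W
R_outer film = 1/(h_o·2πr_oL) = 1/(4.72×2π×0.1062×1) = 0.3175 K/W
R_total = 10.91 K/W
Q = ΔT/R_total = 212/10.91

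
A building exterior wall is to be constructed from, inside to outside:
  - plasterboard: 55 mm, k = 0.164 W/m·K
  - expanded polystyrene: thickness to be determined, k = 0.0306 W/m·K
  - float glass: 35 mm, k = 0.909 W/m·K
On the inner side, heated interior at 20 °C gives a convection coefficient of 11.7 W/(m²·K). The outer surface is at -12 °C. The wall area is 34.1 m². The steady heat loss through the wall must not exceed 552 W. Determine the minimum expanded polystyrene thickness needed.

Treating each layer as a thermal resistance in series:
R_inner film = 1/(h_i·A) = 1/(11.7×34.1) = 0.002506 K/W
R_plasterboard = L/(kA) = 0.055/(0.164×34.1) = 0.009835 K/W
R_float glass = L/(kA) = 0.035/(0.909×34.1) = 0.001129 K/W
Sum of the known resistances R_other = 0.01347 K/W
Required total resistance R_tot = ΔT/Q_allow = 32/552 = 0.05797 K/W
R_expanded polystyrene = R_tot − R_other = 0.0445 K/W
L = R·k·A = 0.0445×0.0306×34.1

L ≈ 46.4 mm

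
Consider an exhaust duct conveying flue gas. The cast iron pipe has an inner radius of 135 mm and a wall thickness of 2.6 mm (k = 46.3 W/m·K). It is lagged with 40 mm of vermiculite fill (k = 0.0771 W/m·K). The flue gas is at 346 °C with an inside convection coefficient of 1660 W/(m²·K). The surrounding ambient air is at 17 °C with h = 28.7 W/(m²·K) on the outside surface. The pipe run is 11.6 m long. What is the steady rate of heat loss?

For a radial system each layer contributes R = ln(r_out/r_in)/(2πkL); films add R = 1/(hA).
R_inner film = 1/(h_i·2πr₁L) = 1/(1660×2π×0.135×11.6) = 6.122×10^-5 K/W
R_cast iron pipe wall = ln(137.6/135)/(2π×46.3×11.6) = 5.653×10^-6 K/W
R_vermiculite fill = ln(177.6/137.6)/(2π×0.0771×11.6) = 0.04541 K/W
R_outer film = 1/(h_o·2πr_oL) = 1/(28.7×2π×0.1776×11.6) = 0.002692 K/W
R_total = 0.04817 K/W
Q = ΔT/R_total = 329/0.04817

Q ≈ 6830 W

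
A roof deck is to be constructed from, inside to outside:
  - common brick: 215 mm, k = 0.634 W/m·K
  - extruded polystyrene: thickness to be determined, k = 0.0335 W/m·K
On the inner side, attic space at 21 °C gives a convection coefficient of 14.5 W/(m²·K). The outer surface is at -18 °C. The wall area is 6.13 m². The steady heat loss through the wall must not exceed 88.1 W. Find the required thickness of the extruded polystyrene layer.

L ≈ 77.2 mm

Using the resistance-network approach (series):
R_inner film = 1/(h_i·A) = 1/(14.5×6.13) = 0.01125 K/W
R_common brick = L/(kA) = 0.215/(0.634×6.13) = 0.05532 K/W
Sum of the known resistances R_other = 0.06657 K/W
Required total resistance R_tot = ΔT/Q_allow = 39/88.1 = 0.4427 K/W
R_extruded polystyrene = R_tot − R_other = 0.3761 K/W
L = R·k·A = 0.3761×0.0335×6.13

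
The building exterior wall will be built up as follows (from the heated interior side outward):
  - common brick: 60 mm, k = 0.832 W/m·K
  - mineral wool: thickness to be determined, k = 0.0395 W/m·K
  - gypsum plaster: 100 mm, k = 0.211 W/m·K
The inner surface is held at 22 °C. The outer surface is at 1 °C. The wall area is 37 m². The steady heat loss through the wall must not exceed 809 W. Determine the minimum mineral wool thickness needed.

Using the resistance-network approach (series):
R_common brick = L/(kA) = 0.06/(0.832×37) = 0.001949 K/W
R_gypsum plaster = L/(kA) = 0.1/(0.211×37) = 0.01281 K/W
Sum of the known resistances R_other = 0.01476 K/W
Required total resistance R_tot = ΔT/Q_allow = 21/809 = 0.02596 K/W
R_mineral wool = R_tot − R_other = 0.0112 K/W
L = R·k·A = 0.0112×0.0395×37

L ≈ 16.4 mm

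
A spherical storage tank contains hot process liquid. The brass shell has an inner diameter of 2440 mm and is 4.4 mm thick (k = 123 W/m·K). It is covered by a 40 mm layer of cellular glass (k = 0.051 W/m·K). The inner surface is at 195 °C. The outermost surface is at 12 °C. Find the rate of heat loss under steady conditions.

Each spherical layer contributes R = (1/r_i − 1/r_o)/(4πk):
R_brass shell = (1/1.22 − 1/1.2244)/(4π×123) = 1.906×10^-6 K/W
R_cellular glass = (1/1.2244 − 1/1.2644)/(4π×0.051) = 0.04032 K/W
R_total = 0.04032 K/W
Q = ΔT/R_total = 183/0.04032

Q ≈ 4540 W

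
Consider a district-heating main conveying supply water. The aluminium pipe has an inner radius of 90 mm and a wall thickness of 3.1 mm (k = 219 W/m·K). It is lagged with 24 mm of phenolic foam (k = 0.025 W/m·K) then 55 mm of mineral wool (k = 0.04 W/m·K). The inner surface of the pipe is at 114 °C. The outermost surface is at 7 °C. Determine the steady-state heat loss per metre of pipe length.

q′ ≈ 35.8 W/m

Radial resistances (cylindrical: R_cond = ln(r_o/r_i)/(2πkL), R_conv = 1/(h·2πrL)):
R_aluminium pipe wall = ln(93.1/90)/(2π×219×1) = 2.461×10^-5 K/W
R_phenolic foam = ln(117.1/93.1)/(2π×0.025×1) = 1.46 K/W
R_mineral wool = ln(172.1/117.1)/(2π×0.04×1) = 1.532 K/W
R_total = 2.992 K/W
Q = ΔT/R_total = 107/2.992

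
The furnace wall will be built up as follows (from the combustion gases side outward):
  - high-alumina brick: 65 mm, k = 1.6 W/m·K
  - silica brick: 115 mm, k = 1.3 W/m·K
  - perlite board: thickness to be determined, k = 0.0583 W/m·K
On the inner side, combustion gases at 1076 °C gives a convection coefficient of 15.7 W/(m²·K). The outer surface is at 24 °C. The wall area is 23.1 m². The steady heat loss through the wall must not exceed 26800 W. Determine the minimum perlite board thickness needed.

Series thermal resistances:
R_inner film = 1/(h_i·A) = 1/(15.7×23.1) = 0.002757 K/W
R_high-alumina brick = L/(kA) = 0.065/(1.6×23.1) = 0.001759 K/W
R_silica brick = L/(kA) = 0.115/(1.3×23.1) = 0.00383 K/W
Sum of the known resistances R_other = 0.008345 K/W
Required total resistance R_tot = ΔT/Q_allow = 1052/26800 = 0.03925 K/W
R_perlite board = R_tot − R_other = 0.03091 K/W
L = R·k·A = 0.03091×0.0583×23.1

L ≈ 41.6 mm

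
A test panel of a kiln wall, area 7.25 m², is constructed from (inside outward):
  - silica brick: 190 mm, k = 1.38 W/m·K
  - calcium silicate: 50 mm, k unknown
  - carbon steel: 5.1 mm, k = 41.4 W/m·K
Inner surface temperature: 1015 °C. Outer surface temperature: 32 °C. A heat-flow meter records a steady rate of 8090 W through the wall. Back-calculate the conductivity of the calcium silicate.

k ≈ 0.0673 W/(m·K)

Thermal resistances in series:
R_silica brick = L/(kA) = 0.19/(1.38×7.25) = 0.01899 K/W
R_carbon steel = L/(kA) = 0.0051/(41.4×7.25) = 1.699×10^-5 K/W
Sum of known resistances R_other = 0.01901 K/W
Total R = ΔT/Q = 983/8090 = 0.1215 K/W
R_calcium silicate = R_total − R_other = 0.1025 K/W
k = L/(R·A) = 0.05/(0.1025×7.25)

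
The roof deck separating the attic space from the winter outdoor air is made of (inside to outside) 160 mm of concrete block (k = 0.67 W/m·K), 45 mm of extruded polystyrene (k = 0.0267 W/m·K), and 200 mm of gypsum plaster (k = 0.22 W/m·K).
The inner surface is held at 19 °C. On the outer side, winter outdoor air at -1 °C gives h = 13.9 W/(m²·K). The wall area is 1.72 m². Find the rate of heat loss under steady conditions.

Thermal resistances in series:
R_concrete block = L/(kA) = 0.16/(0.67×1.72) = 0.1388 K/W
R_extruded polystyrene = L/(kA) = 0.045/(0.0267×1.72) = 0.9799 K/W
R_gypsum plaster = L/(kA) = 0.2/(0.22×1.72) = 0.5285 K/W
R_outer film = 1/(h_o·A) = 1/(13.9×1.72) = 0.04183 K/W
R_total = 1.689 K/W
Q = ΔT / R_total = 20 / 1.689

Q ≈ 11.8 W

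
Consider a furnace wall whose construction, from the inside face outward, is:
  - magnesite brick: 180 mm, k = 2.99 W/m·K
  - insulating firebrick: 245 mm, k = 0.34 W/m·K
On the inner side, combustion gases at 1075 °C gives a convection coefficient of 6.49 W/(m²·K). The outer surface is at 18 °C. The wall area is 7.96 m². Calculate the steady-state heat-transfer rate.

Q ≈ 9000 W

Treating each layer as a thermal resistance in series:
R_inner film = 1/(h_i·A) = 1/(6.49×7.96) = 0.01936 K/W
R_magnesite brick = L/(kA) = 0.18/(2.99×7.96) = 0.007563 K/W
R_insulating firebrick = L/(kA) = 0.245/(0.34×7.96) = 0.09053 K/W
R_total = 0.1174 K/W
Q = ΔT / R_total = 1057 / 0.1174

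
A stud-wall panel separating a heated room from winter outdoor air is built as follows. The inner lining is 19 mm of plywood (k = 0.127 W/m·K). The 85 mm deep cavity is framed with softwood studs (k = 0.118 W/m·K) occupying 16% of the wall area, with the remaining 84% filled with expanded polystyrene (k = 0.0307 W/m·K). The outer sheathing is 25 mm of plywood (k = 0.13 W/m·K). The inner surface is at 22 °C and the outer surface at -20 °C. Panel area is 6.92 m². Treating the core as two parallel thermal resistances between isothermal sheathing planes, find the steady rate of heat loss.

Sheathing layers in series; stud and cavity paths in parallel between them.
R_inner = 0.019/(0.127×6.92) = 0.02162 K/W
R_stud  = 0.085/(0.118×0.16×6.92) = 0.6506 K/W
R_cav   = 0.085/(0.0307×0.84×6.92) = 0.4763 K/W
1/R_core = 1/R_stud + 1/R_cav → R_core = 0.275 K/W
R_outer = 0.025/(0.13×6.92) = 0.02779 K/W
R_total = 0.3244 K/W
Q = ΔT/R_total = 42/0.3244

Q ≈ 129 W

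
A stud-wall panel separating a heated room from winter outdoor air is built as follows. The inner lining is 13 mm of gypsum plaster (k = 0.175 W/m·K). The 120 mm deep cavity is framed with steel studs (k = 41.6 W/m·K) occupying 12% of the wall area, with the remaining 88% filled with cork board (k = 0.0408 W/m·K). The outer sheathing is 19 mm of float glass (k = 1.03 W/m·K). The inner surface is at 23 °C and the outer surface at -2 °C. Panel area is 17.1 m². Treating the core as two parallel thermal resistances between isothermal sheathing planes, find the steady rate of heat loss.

Sheathing layers in series; stud and cavity paths in parallel between them.
R_inner = 0.013/(0.175×17.1) = 0.004344 K/W
R_stud  = 0.12/(41.6×0.12×17.1) = 0.001406 K/W
R_cav   = 0.12/(0.0408×0.88×17.1) = 0.1955 K/W
1/R_core = 1/R_stud + 1/R_cav → R_core = 0.001396 K/W
R_outer = 0.019/(1.03×17.1) = 0.001079 K/W
R_total = 0.006819 K/W
Q = ΔT/R_total = 25/0.006819

Q ≈ 3670 W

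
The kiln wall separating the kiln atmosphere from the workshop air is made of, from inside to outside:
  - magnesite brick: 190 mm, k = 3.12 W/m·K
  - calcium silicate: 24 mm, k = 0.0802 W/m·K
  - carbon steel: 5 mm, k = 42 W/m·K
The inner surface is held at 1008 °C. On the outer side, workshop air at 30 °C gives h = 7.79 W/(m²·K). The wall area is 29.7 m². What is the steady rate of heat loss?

Q ≈ 59400 W

Model the wall as resistances in series:
R_magnesite brick = L/(kA) = 0.19/(3.12×29.7) = 0.00205 K/W
R_calcium silicate = L/(kA) = 0.024/(0.0802×29.7) = 0.01008 K/W
R_carbon steel = L/(kA) = 0.005/(42×29.7) = 4.008×10^-6 K/W
R_outer film = 1/(h_o·A) = 1/(7.79×29.7) = 0.004322 K/W
R_total = 0.01645 K/W
Q = ΔT / R_total = 978 / 0.01645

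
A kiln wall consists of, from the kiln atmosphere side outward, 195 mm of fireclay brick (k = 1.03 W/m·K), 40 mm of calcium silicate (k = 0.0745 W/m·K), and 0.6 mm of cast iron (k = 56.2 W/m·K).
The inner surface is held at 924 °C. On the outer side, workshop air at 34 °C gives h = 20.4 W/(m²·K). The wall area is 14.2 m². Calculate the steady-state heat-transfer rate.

Using the resistance-network approach (series):
R_fireclay brick = L/(kA) = 0.195/(1.03×14.2) = 0.01333 K/W
R_calcium silicate = L/(kA) = 0.04/(0.0745×14.2) = 0.03781 K/W
R_cast iron = L/(kA) = 0.0006/(56.2×14.2) = 7.518×10^-7 K/W
R_outer film = 1/(h_o·A) = 1/(20.4×14.2) = 0.003452 K/W
R_total = 0.0546 K/W
Q = ΔT / R_total = 890 / 0.0546

Q ≈ 16300 W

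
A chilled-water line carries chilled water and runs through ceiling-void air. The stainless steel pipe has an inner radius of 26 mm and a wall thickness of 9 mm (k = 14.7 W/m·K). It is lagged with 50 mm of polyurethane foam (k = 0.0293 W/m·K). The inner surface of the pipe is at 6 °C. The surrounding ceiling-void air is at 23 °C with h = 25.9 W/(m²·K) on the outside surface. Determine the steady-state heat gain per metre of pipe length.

q′ ≈ 3.47 W/m

Cylindrical conduction, so R = ln(r₂/r₁)/(2πkL) per layer, in series:
R_stainless steel pipe wall = ln(35/26)/(2π×14.7×1) = 0.003218 K/W
R_polyurethane foam = ln(85/35)/(2π×0.0293×1) = 4.82 K/W
R_outer film = 1/(h_o·2πr_oL) = 1/(25.9×2π×0.085×1) = 0.07229 K/W
R_total = 4.895 K/W
Q = ΔT/R_total = 17/4.895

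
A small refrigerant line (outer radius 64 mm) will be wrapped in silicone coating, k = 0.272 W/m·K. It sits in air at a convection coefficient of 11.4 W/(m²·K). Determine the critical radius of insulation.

r_cr ≈ 23.9 mm

For a cylinder r_cr = k/h = 0.272/11.4
r_cr = 23.9 mm; since the bare radius (64 mm) is above r_cr, any added insulation will reduce heat loss.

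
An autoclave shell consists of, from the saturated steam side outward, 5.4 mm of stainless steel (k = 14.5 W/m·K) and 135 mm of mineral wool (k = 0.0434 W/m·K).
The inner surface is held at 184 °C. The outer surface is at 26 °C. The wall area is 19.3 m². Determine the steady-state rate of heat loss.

Q ≈ 980 W

Treating each layer as a thermal resistance in series:
R_stainless steel = L/(kA) = 0.0054/(14.5×19.3) = 1.93×10^-5 K/W
R_mineral wool = L/(kA) = 0.135/(0.0434×19.3) = 0.1612 K/W
R_total = 0.1612 K/W
Q = ΔT / R_total = 158 / 0.1612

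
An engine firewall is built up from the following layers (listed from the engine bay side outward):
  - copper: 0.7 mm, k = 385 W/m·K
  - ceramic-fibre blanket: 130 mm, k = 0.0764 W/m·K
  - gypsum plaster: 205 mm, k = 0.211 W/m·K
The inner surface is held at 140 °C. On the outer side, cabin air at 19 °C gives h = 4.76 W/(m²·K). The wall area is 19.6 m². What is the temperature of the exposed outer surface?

T ≈ 27.8 °C

Treating each layer as a thermal resistance in series:
R_copper = L/(kA) = 0.0007/(385×19.6) = 9.276×10^-8 K/W
R_ceramic-fibre blanket = L/(kA) = 0.13/(0.0764×19.6) = 0.08681 K/W
R_gypsum plaster = L/(kA) = 0.205/(0.211×19.6) = 0.04957 K/W
R_outer film = 1/(h_o·A) = 1/(4.76×19.6) = 0.01072 K/W
R_total = 0.1471 K/W;  Q = ΔT/R_total = 121/0.1471 = 822.6 W
T_interface = T_inner − Q·ΣR(inner→interface) = 140 − 823×0.1364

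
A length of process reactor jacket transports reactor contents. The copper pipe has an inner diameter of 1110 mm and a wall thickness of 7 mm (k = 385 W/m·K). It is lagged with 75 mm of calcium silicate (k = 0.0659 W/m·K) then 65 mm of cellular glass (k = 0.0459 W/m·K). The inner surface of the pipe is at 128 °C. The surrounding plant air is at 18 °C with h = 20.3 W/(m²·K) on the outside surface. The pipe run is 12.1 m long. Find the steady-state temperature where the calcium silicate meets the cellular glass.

T ≈ 76.8 °C

Treating each annulus and film as a series resistance:
R_copper pipe wall = ln(562/555)/(2π×385×12.1) = 4.282×10^-7 K/W
R_calcium silicate = ln(637/562)/(2π×0.0659×12.1) = 0.025 K/W
R_cellular glass = ln(702/637)/(2π×0.0459×12.1) = 0.02784 K/W
R_outer film = 1/(h_o·2πr_oL) = 1/(20.3×2π×0.702×12.1) = 9.23×10^-4 K/W
R_total = 0.05377 K/W
Q = ΔT/R_total = 110/0.05377
Q = 2050 W
T_interface = T_inner − Q·ΣR(inner→interface) = 128 − 2050×0.025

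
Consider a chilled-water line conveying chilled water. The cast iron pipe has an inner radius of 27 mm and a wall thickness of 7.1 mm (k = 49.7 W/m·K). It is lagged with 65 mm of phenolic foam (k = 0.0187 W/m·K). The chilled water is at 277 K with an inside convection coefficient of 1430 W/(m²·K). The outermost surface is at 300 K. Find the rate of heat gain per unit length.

q′ ≈ 2.53 W/m

Radial resistances (cylindrical: R_cond = ln(r_o/r_i)/(2πkL), R_conv = 1/(h·2πrL)):
R_inner film = 1/(h_i·2πr₁L) = 1/(1430×2π×0.027×1) = 0.004122 K/W
R_cast iron pipe wall = ln(34.1/27)/(2π×49.7×1) = 7.476×10^-4 K/W
R_phenolic foam = ln(99.1/34.1)/(2π×0.0187×1) = 9.08 K/W
R_total = 9.085 K/W
Q = ΔT/R_total = 23/9.085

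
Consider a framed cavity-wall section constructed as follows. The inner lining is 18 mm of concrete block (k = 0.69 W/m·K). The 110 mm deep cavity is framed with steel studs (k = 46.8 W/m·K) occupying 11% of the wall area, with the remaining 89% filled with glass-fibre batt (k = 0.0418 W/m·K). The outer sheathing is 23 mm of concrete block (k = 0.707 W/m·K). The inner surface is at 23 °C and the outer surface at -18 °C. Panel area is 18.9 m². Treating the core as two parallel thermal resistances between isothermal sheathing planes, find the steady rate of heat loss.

Sheathing layers in series; stud and cavity paths in parallel between them.
R_inner = 0.018/(0.69×18.9) = 0.00138 K/W
R_stud  = 0.11/(46.8×0.11×18.9) = 0.001131 K/W
R_cav   = 0.11/(0.0418×0.89×18.9) = 0.1564 K/W
1/R_core = 1/R_stud + 1/R_cav → R_core = 0.001122 K/W
R_outer = 0.023/(0.707×18.9) = 0.001721 K/W
R_total = 0.004224 K/W
Q = ΔT/R_total = 41/0.004224

Q ≈ 9710 W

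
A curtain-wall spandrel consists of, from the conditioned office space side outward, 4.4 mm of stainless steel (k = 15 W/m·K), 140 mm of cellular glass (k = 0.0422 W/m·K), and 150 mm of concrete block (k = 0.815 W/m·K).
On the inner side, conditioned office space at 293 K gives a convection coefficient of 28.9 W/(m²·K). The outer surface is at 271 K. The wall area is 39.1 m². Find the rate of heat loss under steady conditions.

Model the wall as resistances in series:
R_inner film = 1/(h_i·A) = 1/(28.9×39.1) = 8.85×10^-4 K/W
R_stainless steel = L/(kA) = 0.0044/(15×39.1) = 7.502×10^-6 K/W
R_cellular glass = L/(kA) = 0.14/(0.0422×39.1) = 0.08485 K/W
R_concrete block = L/(kA) = 0.15/(0.815×39.1) = 0.004707 K/W
R_total = 0.09045 K/W
Q = ΔT / R_total = 22 / 0.09045

Q ≈ 243 W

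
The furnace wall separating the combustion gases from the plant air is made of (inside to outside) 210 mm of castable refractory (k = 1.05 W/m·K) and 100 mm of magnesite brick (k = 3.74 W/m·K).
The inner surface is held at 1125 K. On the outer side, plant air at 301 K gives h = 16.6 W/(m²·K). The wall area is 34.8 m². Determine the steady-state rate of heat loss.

Q ≈ 99900 W

Using the resistance-network approach (series):
R_castable refractory = L/(kA) = 0.21/(1.05×34.8) = 0.005747 K/W
R_magnesite brick = L/(kA) = 0.1/(3.74×34.8) = 7.683×10^-4 K/W
R_outer film = 1/(h_o·A) = 1/(16.6×34.8) = 0.001731 K/W
R_total = 0.008247 K/W
Q = ΔT / R_total = 824 / 0.008247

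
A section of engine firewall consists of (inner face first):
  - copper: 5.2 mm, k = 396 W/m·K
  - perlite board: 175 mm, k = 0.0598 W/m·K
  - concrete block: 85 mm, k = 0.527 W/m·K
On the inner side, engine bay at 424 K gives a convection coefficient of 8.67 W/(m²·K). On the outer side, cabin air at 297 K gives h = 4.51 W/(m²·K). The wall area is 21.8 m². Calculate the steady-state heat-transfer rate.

Q ≈ 808 W

Using the resistance-network approach (series):
R_inner film = 1/(h_i·A) = 1/(8.67×21.8) = 0.005291 K/W
R_copper = L/(kA) = 0.0052/(396×21.8) = 6.024×10^-7 K/W
R_perlite board = L/(kA) = 0.175/(0.0598×21.8) = 0.1342 K/W
R_concrete block = L/(kA) = 0.085/(0.527×21.8) = 0.007399 K/W
R_outer film = 1/(h_o·A) = 1/(4.51×21.8) = 0.01017 K/W
R_total = 0.1571 K/W
Q = ΔT / R_total = 127 / 0.1571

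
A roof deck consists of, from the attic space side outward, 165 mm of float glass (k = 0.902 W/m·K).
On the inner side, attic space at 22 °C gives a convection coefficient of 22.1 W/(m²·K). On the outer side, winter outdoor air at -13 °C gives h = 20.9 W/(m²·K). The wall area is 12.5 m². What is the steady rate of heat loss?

Treating each layer as a thermal resistance in series:
R_inner film = 1/(h_i·A) = 1/(22.1×12.5) = 0.00362 K/W
R_float glass = L/(kA) = 0.165/(0.902×12.5) = 0.01463 K/W
R_outer film = 1/(h_o·A) = 1/(20.9×12.5) = 0.003828 K/W
R_total = 0.02208 K/W
Q = ΔT / R_total = 35 / 0.02208

Q ≈ 1590 W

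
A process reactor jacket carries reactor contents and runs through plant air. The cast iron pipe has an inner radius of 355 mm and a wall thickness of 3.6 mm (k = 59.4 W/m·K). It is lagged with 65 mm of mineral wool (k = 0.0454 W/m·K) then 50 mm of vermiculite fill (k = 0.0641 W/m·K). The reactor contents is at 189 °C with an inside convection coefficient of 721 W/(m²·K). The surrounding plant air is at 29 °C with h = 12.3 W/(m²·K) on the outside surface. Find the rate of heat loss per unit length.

q′ ≈ 180 W/m

For a radial system each layer contributes R = ln(r_out/r_in)/(2πkL); films add R = 1/(hA).
R_inner film = 1/(h_i·2πr₁L) = 1/(721×2π×0.355×1) = 6.218×10^-4 K/W
R_cast iron pipe wall = ln(358.6/355)/(2π×59.4×1) = 2.703×10^-5 K/W
R_mineral wool = ln(423.6/358.6)/(2π×0.0454×1) = 0.584 K/W
R_vermiculite fill = ln(473.6/423.6)/(2π×0.0641×1) = 0.277 K/W
R_outer film = 1/(h_o·2πr_oL) = 1/(12.3×2π×0.4736×1) = 0.02732 K/W
R_total = 0.889 K/W
Q = ΔT/R_total = 160/0.889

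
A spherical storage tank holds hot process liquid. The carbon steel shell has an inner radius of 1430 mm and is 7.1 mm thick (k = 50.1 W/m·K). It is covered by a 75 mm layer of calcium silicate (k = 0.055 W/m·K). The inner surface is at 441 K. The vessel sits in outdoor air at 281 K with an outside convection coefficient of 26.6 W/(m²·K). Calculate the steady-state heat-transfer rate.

Q ≈ 3120 W

Radial (spherical) resistances in series:
R_carbon steel shell = (1/1.43 − 1/1.4371)/(4π×50.1) = 5.488×10^-6 K/W
R_calcium silicate = (1/1.4371 − 1/1.5121)/(4π×0.055) = 0.04994 K/W
R_outer film = 1/(h·4πr_o²) = 1/(26.6×4π×1.5121²) = 0.001308 K/W
R_total = 0.05125 K/W
Q = ΔT/R_total = 160/0.05125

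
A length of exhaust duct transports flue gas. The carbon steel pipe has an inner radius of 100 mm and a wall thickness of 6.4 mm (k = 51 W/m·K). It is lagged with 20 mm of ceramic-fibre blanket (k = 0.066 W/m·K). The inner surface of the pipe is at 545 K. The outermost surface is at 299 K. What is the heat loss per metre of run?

q′ ≈ 592 W/m

Per-layer cylindrical resistances, series-summed:
R_carbon steel pipe wall = ln(106.4/100)/(2π×51×1) = 1.936×10^-4 K/W
R_ceramic-fibre blanket = ln(126.4/106.4)/(2π×0.066×1) = 0.4154 K/W
R_total = 0.4156 K/W
Q = ΔT/R_total = 246/0.4156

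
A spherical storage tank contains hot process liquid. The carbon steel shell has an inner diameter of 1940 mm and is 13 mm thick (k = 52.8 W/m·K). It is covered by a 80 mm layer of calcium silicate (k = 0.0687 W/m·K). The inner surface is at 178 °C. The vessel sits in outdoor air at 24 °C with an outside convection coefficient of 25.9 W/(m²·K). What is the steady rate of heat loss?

For a spherical shell R = (1/r₁ − 1/r₂)/(4πk); film R = 1/(h·4πr²). In series:
R_carbon steel shell = (1/0.97 − 1/0.983)/(4π×52.8) = 2.055×10^-5 K/W
R_calcium silicate = (1/0.983 − 1/1.063)/(4π×0.0687) = 0.08868 K/W
R_outer film = 1/(h·4πr_o²) = 1/(25.9×4π×1.063²) = 0.002719 K/W
R_total = 0.09142 K/W
Q = ΔT/R_total = 154/0.09142

Q ≈ 1680 W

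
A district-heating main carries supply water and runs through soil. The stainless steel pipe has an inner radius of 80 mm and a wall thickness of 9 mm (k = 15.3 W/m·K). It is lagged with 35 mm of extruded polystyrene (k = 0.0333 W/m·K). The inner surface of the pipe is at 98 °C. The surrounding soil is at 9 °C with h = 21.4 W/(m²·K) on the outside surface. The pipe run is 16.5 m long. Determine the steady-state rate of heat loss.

Q ≈ 892 W

Cylindrical conduction, so R = ln(r₂/r₁)/(2πkL) per layer, in series:
R_stainless steel pipe wall = ln(89/80)/(2π×15.3×16.5) = 6.721×10^-5 K/W
R_extruded polystyrene = ln(124/89)/(2π×0.0333×16.5) = 0.09607 K/W
R_outer film = 1/(h_o·2πr_oL) = 1/(21.4×2π×0.124×16.5) = 0.003635 K/W
R_total = 0.09977 K/W
Q = ΔT/R_total = 89/0.09977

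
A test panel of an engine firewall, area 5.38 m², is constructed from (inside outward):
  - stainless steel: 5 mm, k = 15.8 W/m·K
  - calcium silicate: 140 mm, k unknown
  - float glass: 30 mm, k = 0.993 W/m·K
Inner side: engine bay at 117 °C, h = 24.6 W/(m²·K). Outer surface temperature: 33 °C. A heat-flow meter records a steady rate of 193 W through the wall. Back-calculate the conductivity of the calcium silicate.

k ≈ 0.0617 W/(m·K)

Model the wall as resistances in series:
R_inner film = 1/(h_i·A) = 1/(24.6×5.38) = 0.007556 K/W
R_stainless steel = L/(kA) = 0.005/(15.8×5.38) = 5.882×10^-5 K/W
R_float glass = L/(kA) = 0.03/(0.993×5.38) = 0.005616 K/W
Sum of known resistances R_other = 0.01323 K/W
Total R = ΔT/Q = 84/193 = 0.4352 K/W
R_calcium silicate = R_total − R_other = 0.422 K/W
k = L/(R·A) = 0.14/(0.422×5.38)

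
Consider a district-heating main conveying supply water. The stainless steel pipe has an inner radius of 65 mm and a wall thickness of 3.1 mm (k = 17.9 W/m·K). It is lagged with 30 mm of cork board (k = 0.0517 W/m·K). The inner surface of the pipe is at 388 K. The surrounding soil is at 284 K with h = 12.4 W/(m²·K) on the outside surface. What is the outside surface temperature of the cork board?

For a radial system each layer contributes R = ln(r_out/r_in)/(2πkL); films add R = 1/(hA).
R_stainless steel pipe wall = ln(68.1/65)/(2π×17.9×1) = 4.142×10^-4 K/W
R_cork board = ln(98.1/68.1)/(2π×0.0517×1) = 1.124 K/W
R_outer film = 1/(h_o·2πr_oL) = 1/(12.4×2π×0.0981×1) = 0.1308 K/W
R_total = 1.255 K/W
Q = ΔT/R_total = 104/1.255
Q = 82.9 W/m
T_interface = T_inner − Q·ΣR(inner→interface) = 388 − 82.9×1.124

T ≈ 295 K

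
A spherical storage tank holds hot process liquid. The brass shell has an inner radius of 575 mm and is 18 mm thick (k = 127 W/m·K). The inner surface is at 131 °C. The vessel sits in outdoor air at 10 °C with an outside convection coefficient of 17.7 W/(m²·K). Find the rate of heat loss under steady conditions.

Each spherical layer contributes R = (1/r_i − 1/r_o)/(4πk):
R_brass shell = (1/0.575 − 1/0.593)/(4π×127) = 3.308×10^-5 K/W
R_outer film = 1/(h·4πr_o²) = 1/(17.7×4π×0.593²) = 0.01279 K/W
R_total = 0.01282 K/W
Q = ΔT/R_total = 121/0.01282

Q ≈ 9440 W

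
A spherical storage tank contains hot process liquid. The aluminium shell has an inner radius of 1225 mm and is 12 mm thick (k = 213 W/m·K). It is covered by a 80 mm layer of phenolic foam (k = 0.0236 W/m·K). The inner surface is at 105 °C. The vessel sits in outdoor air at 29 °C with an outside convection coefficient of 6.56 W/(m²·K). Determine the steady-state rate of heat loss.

Spherical conduction: R = (1/r_in − 1/r_out)/(4πk) per layer; series-sum.
R_aluminium shell = (1/1.225 − 1/1.237)/(4π×213) = 2.959×10^-6 K/W
R_phenolic foam = (1/1.237 − 1/1.317)/(4π×0.0236) = 0.1656 K/W
R_outer film = 1/(h·4πr_o²) = 1/(6.56×4π×1.317²) = 0.006994 K/W
R_total = 0.1726 K/W
Q = ΔT/R_total = 76/0.1726

Q ≈ 440 W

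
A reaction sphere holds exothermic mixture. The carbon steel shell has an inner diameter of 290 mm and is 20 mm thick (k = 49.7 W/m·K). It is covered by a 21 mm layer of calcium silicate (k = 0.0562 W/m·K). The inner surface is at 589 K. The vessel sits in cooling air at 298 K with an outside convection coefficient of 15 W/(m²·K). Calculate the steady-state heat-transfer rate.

Q ≈ 259 W

Each spherical layer contributes R = (1/r_i − 1/r_o)/(4πk):
R_carbon steel shell = (1/0.145 − 1/0.165)/(4π×49.7) = 0.001338 K/W
R_calcium silicate = (1/0.165 − 1/0.186)/(4π×0.0562) = 0.9689 K/W
R_outer film = 1/(h·4πr_o²) = 1/(15×4π×0.186²) = 0.1533 K/W
R_total = 1.124 K/W
Q = ΔT/R_total = 291/1.124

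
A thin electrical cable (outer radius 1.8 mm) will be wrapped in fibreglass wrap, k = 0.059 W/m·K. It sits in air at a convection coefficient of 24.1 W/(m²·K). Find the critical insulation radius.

For a cylinder r_cr = k/h = 0.059/24.1
r_cr = 2.45 mm; since the bare radius (1.8 mm) is below r_cr, adding a thin layer of insulation will *increase* heat loss.

r_cr ≈ 2.45 mm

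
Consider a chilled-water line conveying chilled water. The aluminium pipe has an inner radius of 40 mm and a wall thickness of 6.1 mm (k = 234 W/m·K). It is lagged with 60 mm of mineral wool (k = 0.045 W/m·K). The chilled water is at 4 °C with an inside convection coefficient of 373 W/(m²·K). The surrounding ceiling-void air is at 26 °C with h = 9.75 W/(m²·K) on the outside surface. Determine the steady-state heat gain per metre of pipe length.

q′ ≈ 7.07 W/m

Per-layer cylindrical resistances, series-summed:
R_inner film = 1/(h_i·2πr₁L) = 1/(373×2π×0.04×1) = 0.01067 K/W
R_aluminium pipe wall = ln(46.1/40)/(2π×234×1) = 9.654×10^-5 K/W
R_mineral wool = ln(106.1/46.1)/(2π×0.045×1) = 2.948 K/W
R_outer film = 1/(h_o·2πr_oL) = 1/(9.75×2π×0.1061×1) = 0.1539 K/W
R_total = 3.113 K/W
Q = ΔT/R_total = 22/3.113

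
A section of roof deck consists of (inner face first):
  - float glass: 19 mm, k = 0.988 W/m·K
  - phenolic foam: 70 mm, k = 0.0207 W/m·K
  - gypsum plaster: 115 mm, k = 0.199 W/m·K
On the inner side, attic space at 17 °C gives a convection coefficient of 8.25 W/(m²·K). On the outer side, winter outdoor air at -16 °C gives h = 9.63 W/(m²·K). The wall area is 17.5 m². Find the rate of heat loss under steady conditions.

Series thermal resistances:
R_inner film = 1/(h_i·A) = 1/(8.25×17.5) = 0.006926 K/W
R_float glass = L/(kA) = 0.019/(0.988×17.5) = 0.001099 K/W
R_phenolic foam = L/(kA) = 0.07/(0.0207×17.5) = 0.1932 K/W
R_gypsum plaster = L/(kA) = 0.115/(0.199×17.5) = 0.03302 K/W
R_outer film = 1/(h_o·A) = 1/(9.63×17.5) = 0.005934 K/W
R_total = 0.2402 K/W
Q = ΔT / R_total = 33 / 0.2402

Q ≈ 137 W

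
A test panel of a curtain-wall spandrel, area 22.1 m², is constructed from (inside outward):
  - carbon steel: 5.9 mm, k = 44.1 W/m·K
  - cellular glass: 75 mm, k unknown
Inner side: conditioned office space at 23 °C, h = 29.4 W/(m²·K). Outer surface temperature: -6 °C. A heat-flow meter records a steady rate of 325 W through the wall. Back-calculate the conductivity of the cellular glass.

Thermal resistances in series:
R_inner film = 1/(h_i·A) = 1/(29.4×22.1) = 0.001539 K/W
R_carbon steel = L/(kA) = 0.0059/(44.1×22.1) = 6.054×10^-6 K/W
Sum of known resistances R_other = 0.001545 K/W
Total R = ΔT/Q = 29/325 = 0.08923 K/W
R_cellular glass = R_total − R_other = 0.08769 K/W
k = L/(R·A) = 0.075/(0.08769×22.1)

k ≈ 0.0387 W/(m·K)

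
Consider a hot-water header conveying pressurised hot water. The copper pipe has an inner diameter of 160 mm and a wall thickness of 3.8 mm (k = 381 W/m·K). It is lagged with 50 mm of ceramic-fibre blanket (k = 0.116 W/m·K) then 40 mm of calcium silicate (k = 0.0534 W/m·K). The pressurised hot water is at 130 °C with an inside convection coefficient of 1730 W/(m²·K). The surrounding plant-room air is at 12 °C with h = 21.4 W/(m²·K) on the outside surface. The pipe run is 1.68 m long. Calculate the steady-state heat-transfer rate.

Q ≈ 135 W

Radial resistances (cylindrical: R_cond = ln(r_o/r_i)/(2πkL), R_conv = 1/(h·2πrL)):
R_inner film = 1/(h_i·2πr₁L) = 1/(1730×2π×0.08×1.68) = 6.845×10^-4 K/W
R_copper pipe wall = ln(83.8/80)/(2π×381×1.68) = 1.154×10^-5 K/W
R_ceramic-fibre blanket = ln(133.8/83.8)/(2π×0.116×1.68) = 0.3821 K/W
R_calcium silicate = ln(173.8/133.8)/(2π×0.0534×1.68) = 0.464 K/W
R_outer film = 1/(h_o·2πr_oL) = 1/(21.4×2π×0.1738×1.68) = 0.02547 K/W
R_total = 0.8723 K/W
Q = ΔT/R_total = 118/0.8723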